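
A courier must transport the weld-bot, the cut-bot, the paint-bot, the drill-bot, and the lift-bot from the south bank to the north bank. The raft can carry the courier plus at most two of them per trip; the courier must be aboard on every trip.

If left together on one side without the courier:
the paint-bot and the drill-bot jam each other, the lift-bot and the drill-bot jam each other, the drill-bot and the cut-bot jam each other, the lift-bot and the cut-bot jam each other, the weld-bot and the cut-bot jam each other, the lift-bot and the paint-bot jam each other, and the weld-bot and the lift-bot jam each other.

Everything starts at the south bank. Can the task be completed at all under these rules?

Whatever the first load, the items left behind include a forbidden pair without the courier. No opening move is safe, so no plan exists.

No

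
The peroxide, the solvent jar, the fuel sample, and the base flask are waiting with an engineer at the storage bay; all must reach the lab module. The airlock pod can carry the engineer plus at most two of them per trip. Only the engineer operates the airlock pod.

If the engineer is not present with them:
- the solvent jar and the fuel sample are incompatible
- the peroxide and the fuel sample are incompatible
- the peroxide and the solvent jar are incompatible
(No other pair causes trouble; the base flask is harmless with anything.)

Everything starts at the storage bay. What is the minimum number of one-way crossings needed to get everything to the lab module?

Counting alone: the engineer can take at most 2 across per trip to the lab module, so moving all 4 needs at least 2 loaded trips out, with a return between consecutive ones — at least 3 crossings.
The safety rule pushes this higher. Following every safe sequence of crossings, the most of the 4 that can be at the lab module as the airlock pod arrives there on crossing 3 is 3 — never all 4.
So no plan with fewer than 5 crossings exists, and this one achieves 5:
1. Engineer goes to the lab module with the peroxide and the solvent jar.  [the storage bay: the base flask, the fuel sample | the lab module: the peroxide, the solvent jar]
2. Engineer goes back to the storage bay with the peroxide.  [the storage bay: the base flask, the fuel sample, the peroxide | the lab module: the solvent jar]
3. Engineer goes to the lab module with the base flask and the peroxide.  [the storage bay: the fuel sample | the lab module: the base flask, the peroxide, the solvent jar]
4. Engineer goes back to the storage bay with the peroxide.  [the storage bay: the fuel sample, the peroxide | the lab module: the base flask, the solvent jar]
5. Engineer goes to the lab module with the fuel sample and the peroxide.  [the storage bay: — | the lab module: the base flask, the fuel sample, the peroxide, the solvent jar]

5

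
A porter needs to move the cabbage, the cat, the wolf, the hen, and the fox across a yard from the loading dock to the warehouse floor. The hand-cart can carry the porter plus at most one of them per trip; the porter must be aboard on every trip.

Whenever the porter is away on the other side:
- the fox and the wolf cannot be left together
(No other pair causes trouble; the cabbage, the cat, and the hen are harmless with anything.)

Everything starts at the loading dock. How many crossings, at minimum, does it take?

9

Counting alone: the porter can take at most 1 across per trip to the warehouse floor, so moving all 5 needs at least 5 loaded trips out, with a return between consecutive ones — at least 9 crossings.
The plan below uses exactly 9 crossings, so it is optimal:
1. Porter goes to the warehouse floor with the wolf.
2. Porter goes back to the loading dock alone.
3. Porter goes to the warehouse floor with the cabbage.
4. Porter goes back to the loading dock alone.
5. Porter goes to the warehouse floor with the cat.
6. Porter goes back to the loading dock alone.
7. Porter goes to the warehouse floor with the hen.
8. Porter goes back to the loading dock alone.
9. Porter goes to the warehouse floor with the fox.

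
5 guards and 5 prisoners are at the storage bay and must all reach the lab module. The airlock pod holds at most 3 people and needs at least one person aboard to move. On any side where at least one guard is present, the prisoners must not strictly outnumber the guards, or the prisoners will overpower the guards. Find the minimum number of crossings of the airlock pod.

11

Counting alone: each trip to the lab module takes at most 3 across and each return brings at least 1 back, so after t trips out (and t−1 returns) at most 3t − (t−1) of the 10 are across; that first reaches 10 at t = 5, so at least 9 crossings are needed.
The safety rule pushes this higher. Following every safe sequence of crossings, the most of the 10 that can be at the lab module as the airlock pod arrives there on crossing 9 is 9 — never all 10.
So no plan with fewer than 11 crossings exists, and this one achieves 11:
1. 2 prisoners → the lab module.  (the storage bay: 5G 3P; the lab module: 0G 2P)
2. 1 prisoner ← the storage bay.  (the storage bay: 5G 4P; the lab module: 0G 1P)
3. 3 prisoners → the lab module.  (the storage bay: 5G 1P; the lab module: 0G 4P)
4. 1 prisoner ← the storage bay.  (the storage bay: 5G 2P; the lab module: 0G 3P)
5. 3 guards → the lab module.  (the storage bay: 2G 2P; the lab module: 3G 3P)
6. 1 guard and 1 prisoner ← the storage bay.  (the storage bay: 3G 3P; the lab module: 2G 2P)
7. 3 guards → the lab module.  (the storage bay: 0G 3P; the lab module: 5G 2P)
8. 1 prisoner ← the storage bay.  (the storage bay: 0G 4P; the lab module: 5G 1P)
9. 2 prisoners → the lab module.  (the storage bay: 0G 2P; the lab module: 5G 3P)
10. 1 prisoner ← the storage bay.  (the storage bay: 0G 3P; the lab module: 5G 2P)
11. 3 prisoners → the lab module.  (the storage bay: 0G 0P; the lab module: 5G 5P)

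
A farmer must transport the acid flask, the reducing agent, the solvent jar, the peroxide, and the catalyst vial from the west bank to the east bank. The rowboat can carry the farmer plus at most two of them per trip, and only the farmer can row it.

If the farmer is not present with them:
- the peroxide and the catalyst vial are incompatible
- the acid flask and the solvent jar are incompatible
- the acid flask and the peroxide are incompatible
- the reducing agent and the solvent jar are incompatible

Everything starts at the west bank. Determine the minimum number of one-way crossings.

7

Counting alone: the farmer can take at most 2 across per trip to the east bank, so moving all 5 needs at least 3 loaded trips out, with a return between consecutive ones — at least 5 crossings.
The safety rule pushes this higher. Following every safe sequence of crossings, the most of the 5 that can be at the east bank as the rowboat arrives there on crossing 5 is 4 — never all 5.
So no plan with fewer than 7 crossings exists, and this one achieves 7:
1. Farmer goes to the east bank with the peroxide and the solvent jar.  [the west bank: the acid flask, the catalyst vial, the reducing agent | the east bank: the peroxide, the solvent jar]
2. Farmer goes back to the west bank alone.  [the west bank: the acid flask, the catalyst vial, the reducing agent | the east bank: the peroxide, the solvent jar]
3. Farmer goes to the east bank with the acid flask.  [the west bank: the catalyst vial, the reducing agent | the east bank: the acid flask, the peroxide, the solvent jar]
4. Farmer goes back to the west bank with the peroxide and the solvent jar.  [the west bank: the catalyst vial, the peroxide, the reducing agent, the solvent jar | the east bank: the acid flask]
5. Farmer goes to the east bank with the catalyst vial and the reducing agent.  [the west bank: the peroxide, the solvent jar | the east bank: the acid flask, the catalyst vial, the reducing agent]
6. Farmer goes back to the west bank alone.  [the west bank: the peroxide, the solvent jar | the east bank: the acid flask, the catalyst vial, the reducing agent]
7. Farmer goes to the east bank with the peroxide and the solvent jar.  [the west bank: — | the east bank: the acid flask, the catalyst vial, the peroxide, the reducing agent, the solvent jar]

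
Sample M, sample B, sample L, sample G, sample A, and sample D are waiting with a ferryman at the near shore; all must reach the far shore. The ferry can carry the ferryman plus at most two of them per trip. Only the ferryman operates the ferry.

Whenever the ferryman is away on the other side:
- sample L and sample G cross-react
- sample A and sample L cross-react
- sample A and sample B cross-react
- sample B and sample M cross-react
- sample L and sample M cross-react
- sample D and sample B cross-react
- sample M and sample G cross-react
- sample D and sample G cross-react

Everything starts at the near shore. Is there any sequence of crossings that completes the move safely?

No

Whatever the first load, the items left behind include a forbidden pair without the ferryman. No opening move is safe, so no plan exists.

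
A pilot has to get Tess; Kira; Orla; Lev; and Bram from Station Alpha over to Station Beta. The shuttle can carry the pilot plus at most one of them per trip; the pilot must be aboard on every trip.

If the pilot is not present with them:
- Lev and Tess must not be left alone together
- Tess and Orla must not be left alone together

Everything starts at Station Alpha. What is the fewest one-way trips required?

Counting alone: the pilot can take at most 1 across per trip to Station Beta, so moving all 5 needs at least 5 loaded trips out, with a return between consecutive ones — at least 9 crossings.
The safety rule pushes this higher. Following every safe sequence of crossings, the most of the 5 that can be at Station Beta as the shuttle arrives there on crossing 9 is 4 — never all 5.
So no plan with fewer than 11 crossings exists, and this one achieves 11:
1. Pilot goes to Station Beta with Tess.
2. Pilot goes back to Station Alpha alone.
3. Pilot goes to Station Beta with Kira.
4. Pilot goes back to Station Alpha alone.
5. Pilot goes to Station Beta with Orla.
6. Pilot goes back to Station Alpha with Tess.
7. Pilot goes to Station Beta with Lev.
8. Pilot goes back to Station Alpha alone.
9. Pilot goes to Station Beta with Bram.
10. Pilot goes back to Station Alpha alone.
11. Pilot goes to Station Beta with Tess.

11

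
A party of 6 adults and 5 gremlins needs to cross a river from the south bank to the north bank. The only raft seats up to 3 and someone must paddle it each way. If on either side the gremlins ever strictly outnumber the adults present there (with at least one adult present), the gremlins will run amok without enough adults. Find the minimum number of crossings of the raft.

9

Counting alone: each trip to the north bank takes at most 3 across and each return brings at least 1 back, so after t trips out (and t−1 returns) at most 3t − (t−1) of the 11 are across; that first reaches 11 at t = 5, so at least 9 crossings are needed.
The plan below uses exactly 9 crossings, so it is optimal:
1. 3 gremlins → the north bank.  (the south bank: 6A 2G; the north bank: 0A 3G)
2. 1 gremlin ← the south bank.  (the south bank: 6A 3G; the north bank: 0A 2G)
3. 3 adults → the north bank.  (the south bank: 3A 3G; the north bank: 3A 2G)
4. 1 adult ← the south bank.  (the south bank: 4A 3G; the north bank: 2A 2G)
5. 2 adults and 1 gremlin → the north bank.  (the south bank: 2A 2G; the north bank: 4A 3G)
6. 1 adult ← the south bank.  (the south bank: 3A 2G; the north bank: 3A 3G)
7. 2 adults and 1 gremlin → the north bank.  (the south bank: 1A 1G; the north bank: 5A 4G)
8. 1 adult ← the south bank.  (the south bank: 2A 1G; the north bank: 4A 4G)
9. 2 adults and 1 gremlin → the north bank.  (the south bank: 0A 0G; the north bank: 6A 5G)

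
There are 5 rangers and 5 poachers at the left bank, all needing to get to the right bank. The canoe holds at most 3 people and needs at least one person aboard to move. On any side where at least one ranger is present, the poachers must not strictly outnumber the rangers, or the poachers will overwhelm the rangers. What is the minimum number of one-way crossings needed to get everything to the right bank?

11

Counting alone: each trip to the right bank takes at most 3 across and each return brings at least 1 back, so after t trips out (and t−1 returns) at most 3t − (t−1) of the 10 are across; that first reaches 10 at t = 5, so at least 9 crossings are needed.
The safety rule pushes this higher. Following every safe sequence of crossings, the most of the 10 that can be at the right bank as the canoe arrives there on crossing 9 is 9 — never all 10.
So no plan with fewer than 11 crossings exists, and this one achieves 11:
1. 2 poachers → the right bank.  (the left bank: 5R 3P; the right bank: 0R 2P)
2. 1 poacher ← the left bank.  (the left bank: 5R 4P; the right bank: 0R 1P)
3. 3 poachers → the right bank.  (the left bank: 5R 1P; the right bank: 0R 4P)
4. 1 poacher ← the left bank.  (the left bank: 5R 2P; the right bank: 0R 3P)
5. 3 rangers → the right bank.  (the left bank: 2R 2P; the right bank: 3R 3P)
6. 1 ranger and 1 poacher ← the left bank.  (the left bank: 3R 3P; the right bank: 2R 2P)
7. 3 rangers → the right bank.  (the left bank: 0R 3P; the right bank: 5R 2P)
8. 1 poacher ← the left bank.  (the left bank: 0R 4P; the right bank: 5R 1P)
9. 2 poachers → the right bank.  (the left bank: 0R 2P; the right bank: 5R 3P)
10. 1 poacher ← the left bank.  (the left bank: 0R 3P; the right bank: 5R 2P)
11. 3 poachers → the right bank.  (the left bank: 0R 0P; the right bank: 5R 5P)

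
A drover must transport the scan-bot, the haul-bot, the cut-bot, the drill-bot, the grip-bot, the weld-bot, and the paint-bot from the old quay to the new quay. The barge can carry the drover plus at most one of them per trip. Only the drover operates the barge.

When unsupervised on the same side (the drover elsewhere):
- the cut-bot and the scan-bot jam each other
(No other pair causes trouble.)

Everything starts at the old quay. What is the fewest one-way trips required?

13

Counting alone: the drover can take at most 1 across per trip to the new quay, so moving all 7 needs at least 7 loaded trips out, with a return between consecutive ones — at least 13 crossings.
The plan below uses exactly 13 crossings, so it is optimal:
1. Drover goes to the new quay with the scan-bot.  [the old quay: the cut-bot, the drill-bot, the grip-bot, the haul-bot, the paint-bot, the weld-bot | the new quay: the scan-bot]
2. Drover goes back to the old quay alone.  [the old quay: the cut-bot, the drill-bot, the grip-bot, the haul-bot, the paint-bot, the weld-bot | the new quay: the scan-bot]
3. Drover goes to the new quay with the haul-bot.  [the old quay: the cut-bot, the drill-bot, the grip-bot, the paint-bot, the weld-bot | the new quay: the haul-bot, the scan-bot]
4. Drover goes back to the old quay alone.  [the old quay: the cut-bot, the drill-bot, the grip-bot, the paint-bot, the weld-bot | the new quay: the haul-bot, the scan-bot]
5. Drover goes to the new quay with the drill-bot.  [the old quay: the cut-bot, the grip-bot, the paint-bot, the weld-bot | the new quay: the drill-bot, the haul-bot, the scan-bot]
6. Drover goes back to the old quay alone.  [the old quay: the cut-bot, the grip-bot, the paint-bot, the weld-bot | the new quay: the drill-bot, the haul-bot, the scan-bot]
7. Drover goes to the new quay with the grip-bot.  [the old quay: the cut-bot, the paint-bot, the weld-bot | the new quay: the drill-bot, the grip-bot, the haul-bot, the scan-bot]
8. Drover goes back to the old quay alone.  [the old quay: the cut-bot, the paint-bot, the weld-bot | the new quay: the drill-bot, the grip-bot, the haul-bot, the scan-bot]
9. Drover goes to the new quay with the weld-bot.  [the old quay: the cut-bot, the paint-bot | the new quay: the drill-bot, the grip-bot, the haul-bot, the scan-bot, the weld-bot]
10. Drover goes back to the old quay alone.  [the old quay: the cut-bot, the paint-bot | the new quay: the drill-bot, the grip-bot, the haul-bot, the scan-bot, the weld-bot]
11. Drover goes to the new quay with the paint-bot.  [the old quay: the cut-bot | the new quay: the drill-bot, the grip-bot, the haul-bot, the paint-bot, the scan-bot, the weld-bot]
12. Drover goes back to the old quay alone.  [the old quay: the cut-bot | the new quay: the drill-bot, the grip-bot, the haul-bot, the paint-bot, the scan-bot, the weld-bot]
13. Drover goes to the new quay with the cut-bot.  [the old quay: — | the new quay: the cut-bot, the drill-bot, the grip-bot, the haul-bot, the paint-bot, the scan-bot, the weld-bot]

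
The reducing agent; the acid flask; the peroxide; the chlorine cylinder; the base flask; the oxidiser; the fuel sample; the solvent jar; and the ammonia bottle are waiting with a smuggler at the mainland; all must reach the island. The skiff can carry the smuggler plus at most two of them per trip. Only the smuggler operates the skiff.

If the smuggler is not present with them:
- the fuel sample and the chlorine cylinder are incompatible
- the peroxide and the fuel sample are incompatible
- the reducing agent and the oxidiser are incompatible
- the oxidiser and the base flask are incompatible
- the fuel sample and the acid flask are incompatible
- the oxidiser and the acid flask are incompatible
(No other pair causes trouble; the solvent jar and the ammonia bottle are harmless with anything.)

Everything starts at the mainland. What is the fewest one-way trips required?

Counting alone: the smuggler can take at most 2 across per trip to the island, so moving all 9 needs at least 5 loaded trips out, with a return between consecutive ones — at least 9 crossings.
The safety rule pushes this higher. Following every safe sequence of crossings, the most of the 9 that can be at the island as the skiff arrives there on crossing 9 is 8 — never all 9.
So no plan with fewer than 11 crossings exists, and this one achieves 11:
1. Smuggler goes to the island with the fuel sample and the oxidiser.  [the mainland: the acid flask, the ammonia bottle, the base flask, the chlorine cylinder, the peroxide, the reducing agent, the solvent jar | the island: the fuel sample, the oxidiser]
2. Smuggler goes back to the mainland alone.  [the mainland: the acid flask, the ammonia bottle, the base flask, the chlorine cylinder, the peroxide, the reducing agent, the solvent jar | the island: the fuel sample, the oxidiser]
3. Smuggler goes to the island with the reducing agent.  [the mainland: the acid flask, the ammonia bottle, the base flask, the chlorine cylinder, the peroxide, the solvent jar | the island: the fuel sample, the oxidiser, the reducing agent]
4. Smuggler goes back to the mainland with the oxidiser.  [the mainland: the acid flask, the ammonia bottle, the base flask, the chlorine cylinder, the oxidiser, the peroxide, the solvent jar | the island: the fuel sample, the reducing agent]
5. Smuggler goes to the island with the acid flask and the base flask.  [the mainland: the ammonia bottle, the chlorine cylinder, the oxidiser, the peroxide, the solvent jar | the island: the acid flask, the base flask, the fuel sample, the reducing agent]
6. Smuggler goes back to the mainland with the fuel sample.  [the mainland: the ammonia bottle, the chlorine cylinder, the fuel sample, the oxidiser, the peroxide, the solvent jar | the island: the acid flask, the base flask, the reducing agent]
7. Smuggler goes to the island with the chlorine cylinder and the peroxide.  [the mainland: the ammonia bottle, the fuel sample, the oxidiser, the solvent jar | the island: the acid flask, the base flask, the chlorine cylinder, the peroxide, the reducing agent]
8. Smuggler goes back to the mainland alone.  [the mainland: the ammonia bottle, the fuel sample, the oxidiser, the solvent jar | the island: the acid flask, the base flask, the chlorine cylinder, the peroxide, the reducing agent]
9. Smuggler goes to the island with the ammonia bottle and the solvent jar.  [the mainland: the fuel sample, the oxidiser | the island: the acid flask, the ammonia bottle, the base flask, the chlorine cylinder, the peroxide, the reducing agent, the solvent jar]
10. Smuggler goes back to the mainland alone.  [the mainland: the fuel sample, the oxidiser | the island: the acid flask, the ammonia bottle, the base flask, the chlorine cylinder, the peroxide, the reducing agent, the solvent jar]
11. Smuggler goes to the island with the fuel sample and the oxidiser.  [the mainland: — | the island: the acid flask, the ammonia bottle, the base flask, the chlorine cylinder, the fuel sample, the oxidiser, the peroxide, the reducing agent, the solvent jar]

11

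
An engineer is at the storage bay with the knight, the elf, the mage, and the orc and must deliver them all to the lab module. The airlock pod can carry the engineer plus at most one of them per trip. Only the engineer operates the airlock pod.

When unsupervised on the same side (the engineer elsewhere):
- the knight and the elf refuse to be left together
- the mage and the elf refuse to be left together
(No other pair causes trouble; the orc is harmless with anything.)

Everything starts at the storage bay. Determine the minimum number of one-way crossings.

9

Counting alone: the engineer can take at most 1 across per trip to the lab module, so moving all 4 needs at least 4 loaded trips out, with a return between consecutive ones — at least 7 crossings.
The safety rule pushes this higher. Following every safe sequence of crossings, the most of the 4 that can be at the lab module as the airlock pod arrives there on crossing 7 is 3 — never all 4.
So no plan with fewer than 9 crossings exists, and this one achieves 9:
1. Engineer goes to the lab module with the elf.
2. Engineer goes back to the storage bay alone.
3. Engineer goes to the lab module with the knight.
4. Engineer goes back to the storage bay with the elf.
5. Engineer goes to the lab module with the mage.
6. Engineer goes back to the storage bay alone.
7. Engineer goes to the lab module with the orc.
8. Engineer goes back to the storage bay alone.
9. Engineer goes to the lab module with the elf.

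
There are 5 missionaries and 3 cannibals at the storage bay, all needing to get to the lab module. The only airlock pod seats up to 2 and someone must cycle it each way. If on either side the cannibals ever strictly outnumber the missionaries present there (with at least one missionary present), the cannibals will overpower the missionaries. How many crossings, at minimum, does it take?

13

Counting alone: each trip to the lab module takes at most 2 across and each return brings at least 1 back, so after t trips out (and t−1 returns) at most 2t − (t−1) of the 8 are across; that first reaches 8 at t = 7, so at least 13 crossings are needed.
The plan below uses exactly 13 crossings, so it is optimal:
1. 2 cannibals → the lab module.  (the storage bay: 5M 1C; the lab module: 0M 2C)
2. 1 cannibal ← the storage bay.  (the storage bay: 5M 2C; the lab module: 0M 1C)
3. 2 cannibals → the lab module.  (the storage bay: 5M 0C; the lab module: 0M 3C)
4. 1 cannibal ← the storage bay.  (the storage bay: 5M 1C; the lab module: 0M 2C)
5. 2 missionaries → the lab module.  (the storage bay: 3M 1C; the lab module: 2M 2C)
6. 1 cannibal ← the storage bay.  (the storage bay: 3M 2C; the lab module: 2M 1C)
7. 1 missionary and 1 cannibal → the lab module.  (the storage bay: 2M 1C; the lab module: 3M 2C)
8. 1 cannibal ← the storage bay.  (the storage bay: 2M 2C; the lab module: 3M 1C)
9. 2 cannibals → the lab module.  (the storage bay: 2M 0C; the lab module: 3M 3C)
10. 1 cannibal ← the storage bay.  (the storage bay: 2M 1C; the lab module: 3M 2C)
11. 1 missionary and 1 cannibal → the lab module.  (the storage bay: 1M 0C; the lab module: 4M 3C)
12. 1 cannibal ← the storage bay.  (the storage bay: 1M 1C; the lab module: 4M 2C)
13. 1 missionary and 1 cannibal → the lab module.  (the storage bay: 0M 0C; the lab module: 5M 3C)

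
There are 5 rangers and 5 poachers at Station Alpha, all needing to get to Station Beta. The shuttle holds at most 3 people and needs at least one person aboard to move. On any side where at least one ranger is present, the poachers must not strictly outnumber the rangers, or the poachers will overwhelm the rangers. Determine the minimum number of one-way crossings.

Counting alone: each trip to Station Beta takes at most 3 across and each return brings at least 1 back, so after t trips out (and t−1 returns) at most 3t − (t−1) of the 10 are across; that first reaches 10 at t = 5, so at least 9 crossings are needed.
The safety rule pushes this higher. Following every safe sequence of crossings, the most of the 10 that can be at Station Beta as the shuttle arrives there on crossing 9 is 9 — never all 10.
So no plan with fewer than 11 crossings exists, and this one achieves 11:
1. 2 poachers → Station Beta.  (Station Alpha: 5R 3P; Station Beta: 0R 2P)
2. 1 poacher ← Station Alpha.  (Station Alpha: 5R 4P; Station Beta: 0R 1P)
3. 3 poachers → Station Beta.  (Station Alpha: 5R 1P; Station Beta: 0R 4P)
4. 1 poacher ← Station Alpha.  (Station Alpha: 5R 2P; Station Beta: 0R 3P)
5. 3 rangers → Station Beta.  (Station Alpha: 2R 2P; Station Beta: 3R 3P)
6. 1 ranger and 1 poacher ← Station Alpha.  (Station Alpha: 3R 3P; Station Beta: 2R 2P)
7. 3 rangers → Station Beta.  (Station Alpha: 0R 3P; Station Beta: 5R 2P)
8. 1 poacher ← Station Alpha.  (Station Alpha: 0R 4P; Station Beta: 5R 1P)
9. 2 poachers → Station Beta.  (Station Alpha: 0R 2P; Station Beta: 5R 3P)
10. 1 poacher ← Station Alpha.  (Station Alpha: 0R 3P; Station Beta: 5R 2P)
11. 3 poachers → Station Beta.  (Station Alpha: 0R 0P; Station Beta: 5R 5P)

11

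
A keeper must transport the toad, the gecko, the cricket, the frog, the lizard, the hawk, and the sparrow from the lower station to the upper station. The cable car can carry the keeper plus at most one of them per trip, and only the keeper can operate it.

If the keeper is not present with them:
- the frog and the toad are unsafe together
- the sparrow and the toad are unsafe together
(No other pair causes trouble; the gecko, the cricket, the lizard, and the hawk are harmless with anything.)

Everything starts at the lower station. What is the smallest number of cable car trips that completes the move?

15

Counting alone: the keeper can take at most 1 across per trip to the upper station, so moving all 7 needs at least 7 loaded trips out, with a return between consecutive ones — at least 13 crossings.
The safety rule pushes this higher. Following every safe sequence of crossings, the most of the 7 that can be at the upper station as the cable car arrives there on crossing 13 is 6 — never all 7.
So no plan with fewer than 15 crossings exists, and this one achieves 15:
1. Keeper goes to the upper station with the toad.  [the lower station: the cricket, the frog, the gecko, the hawk, the lizard, the sparrow | the upper station: the toad]
2. Keeper goes back to the lower station alone.  [the lower station: the cricket, the frog, the gecko, the hawk, the lizard, the sparrow | the upper station: the toad]
3. Keeper goes to the upper station with the gecko.  [the lower station: the cricket, the frog, the hawk, the lizard, the sparrow | the upper station: the gecko, the toad]
4. Keeper goes back to the lower station alone.  [the lower station: the cricket, the frog, the hawk, the lizard, the sparrow | the upper station: the gecko, the toad]
5. Keeper goes to the upper station with the cricket.  [the lower station: the frog, the hawk, the lizard, the sparrow | the upper station: the cricket, the gecko, the toad]
6. Keeper goes back to the lower station alone.  [the lower station: the frog, the hawk, the lizard, the sparrow | the upper station: the cricket, the gecko, the toad]
7. Keeper goes to the upper station with the frog.  [the lower station: the hawk, the lizard, the sparrow | the upper station: the cricket, the frog, the gecko, the toad]
8. Keeper goes back to the lower station with the toad.  [the lower station: the hawk, the lizard, the sparrow, the toad | the upper station: the cricket, the frog, the gecko]
9. Keeper goes to the upper station with the sparrow.  [the lower station: the hawk, the lizard, the toad | the upper station: the cricket, the frog, the gecko, the sparrow]
10. Keeper goes back to the lower station alone.  [the lower station: the hawk, the lizard, the toad | the upper station: the cricket, the frog, the gecko, the sparrow]
11. Keeper goes to the upper station with the lizard.  [the lower station: the hawk, the toad | the upper station: the cricket, the frog, the gecko, the lizard, the sparrow]
12. Keeper goes back to the lower station alone.  [the lower station: the hawk, the toad | the upper station: the cricket, the frog, the gecko, the lizard, the sparrow]
13. Keeper goes to the upper station with the hawk.  [the lower station: the toad | the upper station: the cricket, the frog, the gecko, the hawk, the lizard, the sparrow]
14. Keeper goes back to the lower station alone.  [the lower station: the toad | the upper station: the cricket, the frog, the gecko, the hawk, the lizard, the sparrow]
15. Keeper goes to the upper station with the toad.  [the lower station: — | the upper station: the cricket, the frog, the gecko, the hawk, the lizard, the sparrow, the toad]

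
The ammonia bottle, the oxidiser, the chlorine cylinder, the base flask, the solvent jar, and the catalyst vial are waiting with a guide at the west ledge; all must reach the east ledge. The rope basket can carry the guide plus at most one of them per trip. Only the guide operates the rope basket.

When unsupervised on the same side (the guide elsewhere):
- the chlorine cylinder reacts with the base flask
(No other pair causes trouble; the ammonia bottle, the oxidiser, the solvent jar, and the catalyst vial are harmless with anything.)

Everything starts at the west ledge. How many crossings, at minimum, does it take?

Counting alone: the guide can take at most 1 across per trip to the east ledge, so moving all 6 needs at least 6 loaded trips out, with a return between consecutive ones — at least 11 crossings.
The plan below uses exactly 11 crossings, so it is optimal:
1. Guide goes to the east ledge with the chlorine cylinder.  [the west ledge: the ammonia bottle, the base flask, the catalyst vial, the oxidiser, the solvent jar | the east ledge: the chlorine cylinder]
2. Guide goes back to the west ledge alone.  [the west ledge: the ammonia bottle, the base flask, the catalyst vial, the oxidiser, the solvent jar | the east ledge: the chlorine cylinder]
3. Guide goes to the east ledge with the ammonia bottle.  [the west ledge: the base flask, the catalyst vial, the oxidiser, the solvent jar | the east ledge: the ammonia bottle, the chlorine cylinder]
4. Guide goes back to the west ledge alone.  [the west ledge: the base flask, the catalyst vial, the oxidiser, the solvent jar | the east ledge: the ammonia bottle, the chlorine cylinder]
5. Guide goes to the east ledge with the oxidiser.  [the west ledge: the base flask, the catalyst vial, the solvent jar | the east ledge: the ammonia bottle, the chlorine cylinder, the oxidiser]
6. Guide goes back to the west ledge alone.  [the west ledge: the base flask, the catalyst vial, the solvent jar | the east ledge: the ammonia bottle, the chlorine cylinder, the oxidiser]
7. Guide goes to the east ledge with the solvent jar.  [the west ledge: the base flask, the catalyst vial | the east ledge: the ammonia bottle, the chlorine cylinder, the oxidiser, the solvent jar]
8. Guide goes back to the west ledge alone.  [the west ledge: the base flask, the catalyst vial | the east ledge: the ammonia bottle, the chlorine cylinder, the oxidiser, the solvent jar]
9. Guide goes to the east ledge with the catalyst vial.  [the west ledge: the base flask | the east ledge: the ammonia bottle, the catalyst vial, the chlorine cylinder, the oxidiser, the solvent jar]
10. Guide goes back to the west ledge alone.  [the west ledge: the base flask | the east ledge: the ammonia bottle, the catalyst vial, the chlorine cylinder, the oxidiser, the solvent jar]
11. Guide goes to the east ledge with the base flask.  [the west ledge: — | the east ledge: the ammonia bottle, the base flask, the catalyst vial, the chlorine cylinder, the oxidiser, the solvent jar]

11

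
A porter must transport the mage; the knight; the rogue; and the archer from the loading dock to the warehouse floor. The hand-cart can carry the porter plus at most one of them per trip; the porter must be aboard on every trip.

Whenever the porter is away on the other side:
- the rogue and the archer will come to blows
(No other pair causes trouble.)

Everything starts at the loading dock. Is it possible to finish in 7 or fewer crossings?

Yes

Yes — this plan uses 7 crossings (≤ 7):
1. Porter goes to the warehouse floor with the rogue.  [the loading dock: the archer, the knight, the mage | the warehouse floor: the rogue]
2. Porter goes back to the loading dock alone.  [the loading dock: the archer, the knight, the mage | the warehouse floor: the rogue]
3. Porter goes to the warehouse floor with the mage.  [the loading dock: the archer, the knight | the warehouse floor: the mage, the rogue]
4. Porter goes back to the loading dock alone.  [the loading dock: the archer, the knight | the warehouse floor: the mage, the rogue]
5. Porter goes to the warehouse floor with the knight.  [the loading dock: the archer | the warehouse floor: the knight, the mage, the rogue]
6. Porter goes back to the loading dock alone.  [the loading dock: the archer | the warehouse floor: the knight, the mage, the rogue]
7. Porter goes to the warehouse floor with the archer.  [the loading dock: — | the warehouse floor: the archer, the knight, the mage, the rogue]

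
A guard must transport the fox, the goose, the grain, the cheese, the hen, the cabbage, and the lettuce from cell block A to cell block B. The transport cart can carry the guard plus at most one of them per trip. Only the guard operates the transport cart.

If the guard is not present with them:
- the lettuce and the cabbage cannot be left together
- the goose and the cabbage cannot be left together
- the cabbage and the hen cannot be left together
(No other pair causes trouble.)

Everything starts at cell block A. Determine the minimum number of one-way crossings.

impossible

Following every safe sequence of crossings from the start, the most of the 7 that can be at cell block B as the transport cart arrives there on crossings 1, 3, 5, 7, 9 is 1, 2, 3, 4, 5 respectively; the best ever achieved is 5 of 7.
From crossing 11 on, no configuration arises that was not already reachable earlier: only 72 distinct safe configurations (who is on which side, and where the transport cart is) can ever be reached, none of them has everyone across, and every continuation just revisits them. So no valid plan exists.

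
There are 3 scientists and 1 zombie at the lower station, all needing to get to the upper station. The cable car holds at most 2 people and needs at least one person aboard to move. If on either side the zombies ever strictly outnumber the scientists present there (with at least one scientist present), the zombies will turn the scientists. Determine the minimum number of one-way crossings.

Counting alone: each trip to the upper station takes at most 2 across and each return brings at least 1 back, so after t trips out (and t−1 returns) at most 2t − (t−1) of the 4 are across; that first reaches 4 at t = 3, so at least 5 crossings are needed.
The plan below uses exactly 5 crossings, so it is optimal:
1. 1 scientist and 1 zombie → the upper station.  (the lower station: 2S 0Z; the upper station: 1S 1Z)
2. 1 zombie ← the lower station.  (the lower station: 2S 1Z; the upper station: 1S 0Z)
3. 1 scientist and 1 zombie → the upper station.  (the lower station: 1S 0Z; the upper station: 2S 1Z)
4. 1 zombie ← the lower station.  (the lower station: 1S 1Z; the upper station: 2S 0Z)
5. 1 scientist and 1 zombie → the upper station.  (the lower station: 0S 0Z; the upper station: 3S 1Z)

5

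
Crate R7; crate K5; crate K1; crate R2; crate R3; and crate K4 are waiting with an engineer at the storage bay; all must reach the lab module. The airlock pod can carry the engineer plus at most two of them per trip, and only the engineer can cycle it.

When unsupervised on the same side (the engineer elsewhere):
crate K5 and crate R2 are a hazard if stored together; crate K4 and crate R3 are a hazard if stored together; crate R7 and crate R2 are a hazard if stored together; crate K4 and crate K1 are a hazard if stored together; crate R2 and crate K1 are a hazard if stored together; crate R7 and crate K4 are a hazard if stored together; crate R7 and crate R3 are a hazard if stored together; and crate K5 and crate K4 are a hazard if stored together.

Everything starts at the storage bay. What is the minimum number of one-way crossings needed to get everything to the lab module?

impossible

Whatever the first load, the items left behind include a forbidden pair without the engineer. No opening move is safe, so no plan exists.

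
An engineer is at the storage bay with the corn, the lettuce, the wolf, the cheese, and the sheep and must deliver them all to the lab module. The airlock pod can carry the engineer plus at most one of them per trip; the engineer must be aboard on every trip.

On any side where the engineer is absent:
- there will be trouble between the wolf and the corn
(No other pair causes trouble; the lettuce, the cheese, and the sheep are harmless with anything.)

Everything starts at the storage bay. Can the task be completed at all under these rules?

Yes

1. Engineer goes to the lab module with the corn.
2. Engineer goes back to the storage bay alone.
3. Engineer goes to the lab module with the lettuce.
4. Engineer goes back to the storage bay alone.
5. Engineer goes to the lab module with the cheese.
6. Engineer goes back to the storage bay alone.
7. Engineer goes to the lab module with the sheep.
8. Engineer goes back to the storage bay alone.
9. Engineer goes to the lab module with the wolf.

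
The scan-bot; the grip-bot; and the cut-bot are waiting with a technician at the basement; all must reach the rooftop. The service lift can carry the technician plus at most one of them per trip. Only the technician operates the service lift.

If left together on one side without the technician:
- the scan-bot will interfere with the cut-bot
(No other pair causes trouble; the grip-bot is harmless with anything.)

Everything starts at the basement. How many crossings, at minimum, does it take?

5

Counting alone: the technician can take at most 1 across per trip to the rooftop, so moving all 3 needs at least 3 loaded trips out, with a return between consecutive ones — at least 5 crossings.
The plan below uses exactly 5 crossings, so it is optimal:
1. Technician goes to the rooftop with the scan-bot.  [the basement: the cut-bot, the grip-bot | the rooftop: the scan-bot]
2. Technician goes back to the basement alone.  [the basement: the cut-bot, the grip-bot | the rooftop: the scan-bot]
3. Technician goes to the rooftop with the grip-bot.  [the basement: the cut-bot | the rooftop: the grip-bot, the scan-bot]
4. Technician goes back to the basement alone.  [the basement: the cut-bot | the rooftop: the grip-bot, the scan-bot]
5. Technician goes to the rooftop with the cut-bot.  [the basement: — | the rooftop: the cut-bot, the grip-bot, the scan-bot]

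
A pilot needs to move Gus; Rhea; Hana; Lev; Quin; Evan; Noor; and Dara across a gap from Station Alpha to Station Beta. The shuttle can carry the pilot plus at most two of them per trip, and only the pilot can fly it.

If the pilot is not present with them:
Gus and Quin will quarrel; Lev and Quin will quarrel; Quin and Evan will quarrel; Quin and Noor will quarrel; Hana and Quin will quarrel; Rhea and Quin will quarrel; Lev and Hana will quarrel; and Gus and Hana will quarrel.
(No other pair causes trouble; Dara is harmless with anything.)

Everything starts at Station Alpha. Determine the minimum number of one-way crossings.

13

Counting alone: the pilot can take at most 2 across per trip to Station Beta, so moving all 8 needs at least 4 loaded trips out, with a return between consecutive ones — at least 7 crossings.
The safety rule pushes this higher. Following every safe sequence of crossings, the most of the 8 that can be at Station Beta as the shuttle arrives there on crossings 7, 9, 11 is 5, 6, 7 respectively — never all 8.
So no plan with fewer than 13 crossings exists, and this one achieves 13:
1. Pilot goes to Station Beta with Hana and Quin.
2. Pilot goes back to Station Alpha with Hana.
3. Pilot goes to Station Beta with Gus and Lev.
4. Pilot goes back to Station Alpha with Quin.
5. Pilot goes to Station Beta with Quin and Rhea.
6. Pilot goes back to Station Alpha with Quin.
7. Pilot goes to Station Beta with Evan and Quin.
8. Pilot goes back to Station Alpha with Quin.
9. Pilot goes to Station Beta with Hana and Noor.
10. Pilot goes back to Station Alpha with Hana.
11. Pilot goes to Station Beta with Dara and Hana.
12. Pilot goes back to Station Alpha with Hana.
13. Pilot goes to Station Beta with Hana and Quin.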